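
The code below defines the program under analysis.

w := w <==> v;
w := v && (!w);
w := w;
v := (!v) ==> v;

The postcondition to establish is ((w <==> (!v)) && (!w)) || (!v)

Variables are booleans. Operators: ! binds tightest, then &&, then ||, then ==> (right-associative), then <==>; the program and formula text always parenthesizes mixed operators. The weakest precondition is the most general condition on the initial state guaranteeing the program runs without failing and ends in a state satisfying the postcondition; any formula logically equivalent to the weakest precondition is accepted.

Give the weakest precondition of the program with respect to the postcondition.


Working backward. After the program, ((w <==> (!v)) && (!w)) || (!v) must hold.
Before v := (!v) ==> v: ((w <==> (!((!v) ==> v))) && (!w)) || (!((!v) ==> v))
Before w := w: ((w <==> (!((!v) ==> v))) && (!w)) || (!((!v) ==> v))
Before w := v && (!w): (((v && (!w)) <==> (!((!v) ==> v))) && (!(v && (!w)))) || (!((!v) ==> v))
Before w := w <==> v: (((v && (!(w <==> v))) <==> (!((!v) ==> v))) && (!(v && (!(w <==> v))))) || (!((!v) ==> v))
Answer: WP = (((v && (!(w <==> v))) <==> (!((!v) ==> v))) && (!(v && (!(w <==> v))))) || (!((!v) ==> v))


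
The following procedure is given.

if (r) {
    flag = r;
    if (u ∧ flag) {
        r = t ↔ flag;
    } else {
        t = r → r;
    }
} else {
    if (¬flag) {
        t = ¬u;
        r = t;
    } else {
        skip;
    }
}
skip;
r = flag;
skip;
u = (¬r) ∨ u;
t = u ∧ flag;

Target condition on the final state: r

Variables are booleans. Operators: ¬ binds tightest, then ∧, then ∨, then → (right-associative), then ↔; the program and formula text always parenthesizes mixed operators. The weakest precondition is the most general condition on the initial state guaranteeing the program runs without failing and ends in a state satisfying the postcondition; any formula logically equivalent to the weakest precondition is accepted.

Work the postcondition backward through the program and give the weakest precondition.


Working backward. After the program, r must hold.
Before t := u ∧ flag: r
Before u := (¬r) ∨ u: r
Before skip: r
Before r := flag: flag
Before skip: flag
Then branch requires ((u ∧ r) → r) ∧ ((¬(u ∧ r)) → r); else branch requires (¬flag) → flag.
Before the if: (r → (((u ∧ r) → r) ∧ ((¬(u ∧ r)) → r))) ∧ ((¬r) → ((¬flag) → flag))
Answer: WP = (r → (((u ∧ r) → r) ∧ ((¬(u ∧ r)) → r))) ∧ ((¬r) → ((¬flag) → flag))


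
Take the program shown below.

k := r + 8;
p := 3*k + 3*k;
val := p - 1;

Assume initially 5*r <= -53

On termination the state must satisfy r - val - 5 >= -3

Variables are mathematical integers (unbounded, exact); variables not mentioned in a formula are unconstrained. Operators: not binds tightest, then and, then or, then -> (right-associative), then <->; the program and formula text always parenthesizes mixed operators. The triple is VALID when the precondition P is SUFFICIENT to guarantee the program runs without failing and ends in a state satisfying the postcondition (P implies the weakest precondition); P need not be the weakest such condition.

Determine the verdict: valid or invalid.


Working backward. After the program, the postcondition r - val - 5 >= -3 must hold; in canonical form it is r >= val + 2.
Before val := p - 1: r >= p + 1
Before p := 3*k + 3*k: r >= 6*k + 1
Before k := r + 8: 5*r <= -49
The weakest precondition is 5*r <= -49.
Check whether 5*r <= -53 implies it.
Every state satisfying the precondition satisfies the weakest precondition: the implication holds.
Answer: valid


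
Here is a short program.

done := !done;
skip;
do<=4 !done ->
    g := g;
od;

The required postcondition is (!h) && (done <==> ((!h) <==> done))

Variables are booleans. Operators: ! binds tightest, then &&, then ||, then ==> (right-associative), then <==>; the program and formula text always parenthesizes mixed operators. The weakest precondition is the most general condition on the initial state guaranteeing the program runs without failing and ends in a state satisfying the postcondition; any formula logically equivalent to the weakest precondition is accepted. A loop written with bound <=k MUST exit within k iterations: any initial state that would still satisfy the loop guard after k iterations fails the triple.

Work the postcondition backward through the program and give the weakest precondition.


Working backward. After the program, (!h) && (done <==> ((!h) <==> done)) must hold.
Before the loop (bound <=4), unroll the exhaustion recursion (WP_0 = exit-now case; WP_j = one more guarded iteration, up to j = 4):
  WP_0: done && (!h) && (done <==> ((!h) <==> done))
  WP_1: ((!done) ==> (done && (!h) && (done <==> ((!h) <==> done)))) && (done ==> ((!h) && (done <==> ((!h) <==> done))))
  WP_2: ((!done) ==> (((!done) ==> (done && (!h) && (done <==> ((!h) <==> done)))) && (done ==> ((!h) && (done <==> ((!h) <==> done)))))) && (done ==> ((!h) && (done <==> ((!h) <==> done))))
  WP_3: ((!done) ==> (((!done) ==> (((!done) ==> (done && (!h) && (done <==> ((!h) <==> done)))) && (done ==> ((!h) && (done <==> ((!h) <==> done)))))) && (done ==> ((!h) && (done <==> ((!h) <==> done)))))) && (done ==> ((!h) && (done <==> ((!h) <==> done))))
  WP_4: ((!done) ==> (((!done) ==> (((!done) ==> (((!done) ==> (done && (!h) && (done <==> ((!h) <==> done)))) && (done ==> ((!h) && (done <==> ((!h) <==> done)))))) && (done ==> ((!h) && (done <==> ((!h) <==> done)))))) && (done ==> ((!h) && (done <==> ((!h) <==> done)))))) && (done ==> ((!h) && (done <==> ((!h) <==> done))))
So before the loop: ((!done) ==> (((!done) ==> (((!done) ==> (((!done) ==> (done && (!h) && (done <==> ((!h) <==> done)))) && (done ==> ((!h) && (done <==> ((!h) <==> done)))))) && (done ==> ((!h) && (done <==> ((!h) <==> done)))))) && (done ==> ((!h) && (done <==> ((!h) <==> done)))))) && (done ==> ((!h) && (done <==> ((!h) <==> done))))
Before skip: ((!done) ==> (((!done) ==> (((!done) ==> (((!done) ==> (done && (!h) && (done <==> ((!h) <==> done)))) && (done ==> ((!h) && (done <==> ((!h) <==> done)))))) && (done ==> ((!h) && (done <==> ((!h) <==> done)))))) && (done ==> ((!h) && (done <==> ((!h) <==> done)))))) && (done ==> ((!h) && (done <==> ((!h) <==> done))))
Before done := !done: (done ==> ((done ==> ((done ==> ((done ==> ((!done) && (!h) && ((!done) <==> ((!h) <==> (!done))))) && ((!done) ==> ((!h) && ((!done) <==> ((!h) <==> (!done))))))) && ((!done) ==> ((!h) && ((!done) <==> ((!h) <==> (!done))))))) && ((!done) ==> ((!h) && ((!done) <==> ((!h) <==> (!done))))))) && ((!done) ==> ((!h) && ((!done) <==> ((!h) <==> (!done)))))
Answer: WP = (done ==> ((done ==> ((done ==> ((done ==> ((!done) && (!h) && ((!done) <==> ((!h) <==> (!done))))) && ((!done) ==> ((!h) && ((!done) <==> ((!h) <==> (!done))))))) && ((!done) ==> ((!h) && ((!done) <==> ((!h) <==> (!done))))))) && ((!done) ==> ((!h) && ((!done) <==> ((!h) <==> (!done))))))) && ((!done) ==> ((!h) && ((!done) <==> ((!h) <==> (!done)))))


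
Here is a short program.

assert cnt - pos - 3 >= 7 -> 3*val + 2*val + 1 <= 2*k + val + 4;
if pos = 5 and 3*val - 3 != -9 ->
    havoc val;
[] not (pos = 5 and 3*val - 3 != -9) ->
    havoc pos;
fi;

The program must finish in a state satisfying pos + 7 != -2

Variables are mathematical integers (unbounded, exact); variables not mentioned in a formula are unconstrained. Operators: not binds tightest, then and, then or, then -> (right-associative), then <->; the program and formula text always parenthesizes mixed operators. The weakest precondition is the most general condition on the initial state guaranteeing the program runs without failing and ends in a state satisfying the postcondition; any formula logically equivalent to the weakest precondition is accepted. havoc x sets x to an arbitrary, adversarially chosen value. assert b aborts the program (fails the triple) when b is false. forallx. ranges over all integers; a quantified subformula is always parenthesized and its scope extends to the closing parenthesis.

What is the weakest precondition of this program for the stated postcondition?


Working backward. After the program, the postcondition pos + 7 != -2 must hold; in canonical form it is pos != -9.
Then branch requires pos != -9; else branch requires forall pos_1. pos_1 != -9.
Before the if: ((pos = 5 and 3*val != -6) -> pos != -9) and ((not (pos = 5 and 3*val != -6)) -> (forall pos_1. pos_1 != -9))
Before assert cnt - pos - 3 >= 7 -> 3*val + 2*val + 1 <= 2*k + val + 4: (cnt >= pos + 10 -> 4*val <= 2*k + 3) and ((pos = 5 and 3*val != -6) -> pos != -9) and ((not (pos = 5 and 3*val != -6)) -> (forall pos_1. pos_1 != -9))
Answer: WP = (cnt >= pos + 10 -> 4*val <= 2*k + 3) and ((pos = 5 and 3*val != -6) -> pos != -9) and ((not (pos = 5 and 3*val != -6)) -> (forall pos_1. pos_1 != -9))


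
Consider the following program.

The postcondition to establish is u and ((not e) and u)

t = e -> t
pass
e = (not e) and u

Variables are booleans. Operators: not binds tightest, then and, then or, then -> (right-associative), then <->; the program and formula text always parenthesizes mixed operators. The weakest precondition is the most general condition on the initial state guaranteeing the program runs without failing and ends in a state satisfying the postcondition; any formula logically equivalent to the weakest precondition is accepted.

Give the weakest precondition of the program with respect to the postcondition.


Working backward. After the program, the postcondition u and ((not e) and u) must hold; in canonical form it is u and (not e).
Before e := (not e) and u: u and (not ((not e) and u))
Before skip: u and (not ((not e) and u))
Before t := e -> t: u and (not ((not e) and u))
Answer: WP = u and (not ((not e) and u))


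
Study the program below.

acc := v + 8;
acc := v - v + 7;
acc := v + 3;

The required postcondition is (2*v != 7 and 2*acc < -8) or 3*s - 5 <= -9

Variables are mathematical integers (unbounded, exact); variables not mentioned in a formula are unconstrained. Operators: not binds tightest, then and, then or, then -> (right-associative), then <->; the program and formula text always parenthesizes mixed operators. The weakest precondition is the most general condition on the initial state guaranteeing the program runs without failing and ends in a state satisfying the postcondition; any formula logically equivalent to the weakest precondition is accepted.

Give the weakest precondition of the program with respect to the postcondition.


Working backward. After the program, the postcondition (2*v != 7 and 2*acc < -8) or 3*s - 5 <= -9 must hold; in canonical form it is (2*v != 7 and 2*acc < -8) or 3*s <= -4.
Before acc := v + 3: (2*v != 7 and 2*v < -14) or 3*s <= -4
Before acc := v - v + 7: (2*v != 7 and 2*v < -14) or 3*s <= -4
Before acc := v + 8: (2*v != 7 and 2*v < -14) or 3*s <= -4
Answer: WP = (2*v != 7 and 2*v < -14) or 3*s <= -4


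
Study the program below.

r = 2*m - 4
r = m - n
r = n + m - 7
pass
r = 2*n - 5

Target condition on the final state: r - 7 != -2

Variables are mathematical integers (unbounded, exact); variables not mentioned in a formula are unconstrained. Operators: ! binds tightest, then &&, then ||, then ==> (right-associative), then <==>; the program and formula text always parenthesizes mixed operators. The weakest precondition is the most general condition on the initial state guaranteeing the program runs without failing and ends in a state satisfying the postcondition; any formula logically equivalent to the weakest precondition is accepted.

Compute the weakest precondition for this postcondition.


Working backward. After the program, the postcondition r - 7 != -2 must hold; in canonical form it is r != 5.
Before r := 2*n - 5: 2*n != 10
Before skip: 2*n != 10
Before r := n + m - 7: 2*n != 10
Before r := m - n: 2*n != 10
Before r := 2*m - 4: 2*n != 10
Answer: WP = 2*n != 10


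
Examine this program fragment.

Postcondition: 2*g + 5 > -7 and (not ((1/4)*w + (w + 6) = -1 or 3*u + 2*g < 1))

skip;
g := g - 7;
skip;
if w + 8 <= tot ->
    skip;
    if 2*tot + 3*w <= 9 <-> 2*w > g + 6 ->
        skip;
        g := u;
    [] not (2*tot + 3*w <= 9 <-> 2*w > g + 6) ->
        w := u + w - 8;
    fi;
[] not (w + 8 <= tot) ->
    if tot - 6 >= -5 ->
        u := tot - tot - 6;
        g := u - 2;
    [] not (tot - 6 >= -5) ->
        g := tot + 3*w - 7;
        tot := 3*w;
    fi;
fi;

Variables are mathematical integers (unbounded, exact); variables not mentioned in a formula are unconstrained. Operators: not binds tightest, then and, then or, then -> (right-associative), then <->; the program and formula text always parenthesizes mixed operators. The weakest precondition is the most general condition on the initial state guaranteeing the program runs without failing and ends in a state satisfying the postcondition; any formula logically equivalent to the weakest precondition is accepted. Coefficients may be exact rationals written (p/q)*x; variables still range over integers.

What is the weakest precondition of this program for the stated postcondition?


Working backward. After the program, the postcondition 2*g + 5 > -7 and (not ((1/4)*w + (w + 6) = -1 or 3*u + 2*g < 1)) must hold; in canonical form it is 2*g > -12 and (not ((5/4)*w = -7 or 2*g + 3*u < 1)).
Then branch requires ((2*tot + 3*w <= 9 <-> 2*w > g + 6) -> (2*u > -12 and (not ((5/4)*w = -7 or 5*u < 1)))) and ((not (2*tot + 3*w <= 9 <-> 2*w > g + 6)) -> (2*g > -12 and (not ((5/4)*u + (5/4)*w = 3 or 2*g + 3*u < 1)))); else branch requires (not (tot >= 1)) and ((not (tot >= 1)) -> (2*tot + 6*w > 2 and (not ((5/4)*w = -7 or 2*tot + 3*u + 6*w < 15)))).
Before the if: (w <= tot - 8 -> (((2*tot + 3*w <= 9 <-> 2*w > g + 6) -> (2*u > -12 and (not ((5/4)*w = -7 or 5*u < 1)))) and ((not (2*tot + 3*w <= 9 <-> 2*w > g + 6)) -> (2*g > -12 and (not ((5/4)*u + (5/4)*w = 3 or 2*g + 3*u < 1)))))) and ((not (w <= tot - 8)) -> ((not (tot >= 1)) and ((not (tot >= 1)) -> (2*tot + 6*w > 2 and (not ((5/4)*w = -7 or 2*tot + 3*u + 6*w < 15))))))
Before skip: (w <= tot - 8 -> (((2*tot + 3*w <= 9 <-> 2*w > g + 6) -> (2*u > -12 and (not ((5/4)*w = -7 or 5*u < 1)))) and ((not (2*tot + 3*w <= 9 <-> 2*w > g + 6)) -> (2*g > -12 and (not ((5/4)*u + (5/4)*w = 3 or 2*g + 3*u < 1)))))) and ((not (w <= tot - 8)) -> ((not (tot >= 1)) and ((not (tot >= 1)) -> (2*tot + 6*w > 2 and (not ((5/4)*w = -7 or 2*tot + 3*u + 6*w < 15))))))
Before g := g - 7: (w <= tot - 8 -> (((2*tot + 3*w <= 9 <-> 2*w > g - 1) -> (2*u > -12 and (not ((5/4)*w = -7 or 5*u < 1)))) and ((not (2*tot + 3*w <= 9 <-> 2*w > g - 1)) -> (2*g > 2 and (not ((5/4)*u + (5/4)*w = 3 or 2*g + 3*u < 15)))))) and ((not (w <= tot - 8)) -> ((not (tot >= 1)) and ((not (tot >= 1)) -> (2*tot + 6*w > 2 and (not ((5/4)*w = -7 or 2*tot + 3*u + 6*w < 15))))))
Before skip: (w <= tot - 8 -> (((2*tot + 3*w <= 9 <-> 2*w > g - 1) -> (2*u > -12 and (not ((5/4)*w = -7 or 5*u < 1)))) and ((not (2*tot + 3*w <= 9 <-> 2*w > g - 1)) -> (2*g > 2 and (not ((5/4)*u + (5/4)*w = 3 or 2*g + 3*u < 15)))))) and ((not (w <= tot - 8)) -> ((not (tot >= 1)) and ((not (tot >= 1)) -> (2*tot + 6*w > 2 and (not ((5/4)*w = -7 or 2*tot + 3*u + 6*w < 15))))))
Answer: WP = (w <= tot - 8 -> (((2*tot + 3*w <= 9 <-> 2*w > g - 1) -> (2*u > -12 and (not ((5/4)*w = -7 or 5*u < 1)))) and ((not (2*tot + 3*w <= 9 <-> 2*w > g - 1)) -> (2*g > 2 and (not ((5/4)*u + (5/4)*w = 3 or 2*g + 3*u < 15)))))) and ((not (w <= tot - 8)) -> ((not (tot >= 1)) and ((not (tot >= 1)) -> (2*tot + 6*w > 2 and (not ((5/4)*w = -7 or 2*tot + 3*u + 6*w < 15))))))


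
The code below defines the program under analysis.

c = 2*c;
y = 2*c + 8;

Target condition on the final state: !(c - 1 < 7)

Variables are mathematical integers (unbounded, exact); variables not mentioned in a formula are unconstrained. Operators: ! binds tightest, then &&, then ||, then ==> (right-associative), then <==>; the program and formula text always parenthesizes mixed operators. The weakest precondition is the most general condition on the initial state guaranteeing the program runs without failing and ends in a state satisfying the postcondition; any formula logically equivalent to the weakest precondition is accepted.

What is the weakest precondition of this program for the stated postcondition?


Working backward. After the program, the postcondition !(c - 1 < 7) must hold; in canonical form it is !(c < 8).
Before y := 2*c + 8: !(c < 8)
Before c := 2*c: !(2*c < 8)
Answer: WP = !(2*c < 8)


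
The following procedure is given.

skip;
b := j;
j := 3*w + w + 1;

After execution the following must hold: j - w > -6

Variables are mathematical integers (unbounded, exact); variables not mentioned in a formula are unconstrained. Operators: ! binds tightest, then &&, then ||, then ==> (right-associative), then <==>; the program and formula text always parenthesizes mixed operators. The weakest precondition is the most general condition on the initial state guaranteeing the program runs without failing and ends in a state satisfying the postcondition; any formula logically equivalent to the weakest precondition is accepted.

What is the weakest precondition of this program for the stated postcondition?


Working backward. After the program, the postcondition j - w > -6 must hold; in canonical form it is j > w - 6.
Before j := 3*w + w + 1: 3*w > -7
Before b := j: 3*w > -7
Before skip: 3*w > -7
Answer: WP = 3*w > -7


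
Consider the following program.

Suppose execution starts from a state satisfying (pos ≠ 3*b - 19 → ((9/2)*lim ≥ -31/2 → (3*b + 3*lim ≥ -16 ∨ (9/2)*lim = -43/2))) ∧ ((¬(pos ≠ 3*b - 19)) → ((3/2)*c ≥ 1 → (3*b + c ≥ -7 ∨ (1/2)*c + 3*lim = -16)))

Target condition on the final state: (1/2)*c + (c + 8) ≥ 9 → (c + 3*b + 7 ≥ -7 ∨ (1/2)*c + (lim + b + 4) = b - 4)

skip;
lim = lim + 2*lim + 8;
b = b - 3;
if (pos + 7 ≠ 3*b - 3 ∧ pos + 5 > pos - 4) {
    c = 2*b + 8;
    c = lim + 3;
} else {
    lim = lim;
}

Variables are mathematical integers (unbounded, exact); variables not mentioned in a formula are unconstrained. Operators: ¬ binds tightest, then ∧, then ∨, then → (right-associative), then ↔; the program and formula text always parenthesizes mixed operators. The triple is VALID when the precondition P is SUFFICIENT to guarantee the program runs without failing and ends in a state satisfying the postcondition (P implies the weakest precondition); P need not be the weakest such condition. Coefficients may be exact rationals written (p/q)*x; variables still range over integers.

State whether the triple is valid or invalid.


Working backward. After the program, the postcondition (1/2)*c + (c + 8) ≥ 9 → (c + 3*b + 7 ≥ -7 ∨ (1/2)*c + (lim + b + 4) = b - 4) must hold; in canonical form it is (3/2)*c ≥ 1 → (3*b + c ≥ -14 ∨ (1/2)*c + lim = -8).
Then branch requires (3/2)*lim ≥ -7/2 → (3*b + lim ≥ -17 ∨ (3/2)*lim = -19/2); else branch requires (3/2)*c ≥ 1 → (3*b + c ≥ -14 ∨ (1/2)*c + lim = -8).
Before the if: (pos ≠ 3*b - 10 → ((3/2)*lim ≥ -7/2 → (3*b + lim ≥ -17 ∨ (3/2)*lim = -19/2))) ∧ ((¬(pos ≠ 3*b - 10)) → ((3/2)*c ≥ 1 → (3*b + c ≥ -14 ∨ (1/2)*c + lim = -8)))
Before b := b - 3: (pos ≠ 3*b - 19 → ((3/2)*lim ≥ -7/2 → (3*b + lim ≥ -8 ∨ (3/2)*lim = -19/2))) ∧ ((¬(pos ≠ 3*b - 19)) → ((3/2)*c ≥ 1 → (3*b + c ≥ -5 ∨ (1/2)*c + lim = -8)))
Before lim := lim + 2*lim + 8: (pos ≠ 3*b - 19 → ((9/2)*lim ≥ -31/2 → (3*b + 3*lim ≥ -16 ∨ (9/2)*lim = -43/2))) ∧ ((¬(pos ≠ 3*b - 19)) → ((3/2)*c ≥ 1 → (3*b + c ≥ -5 ∨ (1/2)*c + 3*lim = -16)))
Before skip: (pos ≠ 3*b - 19 → ((9/2)*lim ≥ -31/2 → (3*b + 3*lim ≥ -16 ∨ (9/2)*lim = -43/2))) ∧ ((¬(pos ≠ 3*b - 19)) → ((3/2)*c ≥ 1 → (3*b + c ≥ -5 ∨ (1/2)*c + 3*lim = -16)))
The weakest precondition is (pos ≠ 3*b - 19 → ((9/2)*lim ≥ -31/2 → (3*b + 3*lim ≥ -16 ∨ (9/2)*lim = -43/2))) ∧ ((¬(pos ≠ 3*b - 19)) → ((3/2)*c ≥ 1 → (3*b + c ≥ -5 ∨ (1/2)*c + 3*lim = -16))).
Check whether (pos ≠ 3*b - 19 → ((9/2)*lim ≥ -31/2 → (3*b + 3*lim ≥ -16 ∨ (9/2)*lim = -43/2))) ∧ ((¬(pos ≠ 3*b - 19)) → ((3/2)*c ≥ 1 → (3*b + c ≥ -7 ∨ (1/2)*c + 3*lim = -16))) implies it.
Countermodel: at the initial state b = -3, c = 3, lim = 0, pos = -28, the precondition holds but the weakest precondition fails.
Answer: invalid


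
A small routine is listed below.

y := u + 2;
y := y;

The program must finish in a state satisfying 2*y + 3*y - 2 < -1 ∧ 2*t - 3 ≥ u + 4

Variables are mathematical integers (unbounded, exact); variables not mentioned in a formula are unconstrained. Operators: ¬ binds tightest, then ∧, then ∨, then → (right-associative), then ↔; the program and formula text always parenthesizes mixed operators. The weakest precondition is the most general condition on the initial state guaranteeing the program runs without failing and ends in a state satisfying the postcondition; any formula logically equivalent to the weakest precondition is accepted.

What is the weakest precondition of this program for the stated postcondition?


Working backward. After the program, the postcondition 2*y + 3*y - 2 < -1 ∧ 2*t - 3 ≥ u + 4 must hold; in canonical form it is 5*y < 1 ∧ 2*t ≥ u + 7.
Before y := y: 5*y < 1 ∧ 2*t ≥ u + 7
Before y := u + 2: 5*u < -9 ∧ 2*t ≥ u + 7
Answer: WP = 5*u < -9 ∧ 2*t ≥ u + 7


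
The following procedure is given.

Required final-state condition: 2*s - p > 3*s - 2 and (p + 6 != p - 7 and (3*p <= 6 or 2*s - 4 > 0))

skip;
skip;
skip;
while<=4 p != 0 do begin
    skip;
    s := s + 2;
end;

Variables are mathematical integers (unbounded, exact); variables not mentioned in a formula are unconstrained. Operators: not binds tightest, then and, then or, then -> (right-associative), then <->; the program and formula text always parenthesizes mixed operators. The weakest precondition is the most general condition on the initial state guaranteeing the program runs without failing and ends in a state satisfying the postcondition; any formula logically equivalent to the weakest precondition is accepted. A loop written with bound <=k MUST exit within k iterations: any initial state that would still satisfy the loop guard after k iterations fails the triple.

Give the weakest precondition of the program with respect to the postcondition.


Working backward. After the program, the postcondition 2*s - p > 3*s - 2 and (p + 6 != p - 7 and (3*p <= 6 or 2*s - 4 > 0)) must hold; in canonical form it is p + s < 2 and (3*p <= 6 or 2*s > 4).
Before the loop (bound <=4), unroll the exhaustion recursion (WP_0 = exit-now case; WP_j = one more guarded iteration, up to j = 4):
  WP_0: (not (p != 0)) and p + s < 2 and (3*p <= 6 or 2*s > 4)
  WP_1: (p != 0 -> ((not (p != 0)) and p + s < 0 and (3*p <= 6 or 2*s > 0))) and ((not (p != 0)) -> (p + s < 2 and (3*p <= 6 or 2*s > 4)))
  WP_2: (p != 0 -> ((p != 0 -> ((not (p != 0)) and p + s < -2 and (3*p <= 6 or 2*s > -4))) and ((not (p != 0)) -> (p + s < 0 and (3*p <= 6 or 2*s > 0))))) and ((not (p != 0)) -> (p + s < 2 and (3*p <= 6 or 2*s > 4)))
  WP_3: (p != 0 -> ((p != 0 -> ((p != 0 -> ((not (p != 0)) and p + s < -4 and (3*p <= 6 or 2*s > -8))) and ((not (p != 0)) -> (p + s < -2 and (3*p <= 6 or 2*s > -4))))) and ((not (p != 0)) -> (p + s < 0 and (3*p <= 6 or 2*s > 0))))) and ((not (p != 0)) -> (p + s < 2 and (3*p <= 6 or 2*s > 4)))
  WP_4: (p != 0 -> ((p != 0 -> ((p != 0 -> ((p != 0 -> ((not (p != 0)) and p + s < -6 and (3*p <= 6 or 2*s > -12))) and ((not (p != 0)) -> (p + s < -4 and (3*p <= 6 or 2*s > -8))))) and ((not (p != 0)) -> (p + s < -2 and (3*p <= 6 or 2*s > -4))))) and ((not (p != 0)) -> (p + s < 0 and (3*p <= 6 or 2*s > 0))))) and ((not (p != 0)) -> (p + s < 2 and (3*p <= 6 or 2*s > 4)))
So before the loop: (p != 0 -> ((p != 0 -> ((p != 0 -> ((p != 0 -> ((not (p != 0)) and p + s < -6 and (3*p <= 6 or 2*s > -12))) and ((not (p != 0)) -> (p + s < -4 and (3*p <= 6 or 2*s > -8))))) and ((not (p != 0)) -> (p + s < -2 and (3*p <= 6 or 2*s > -4))))) and ((not (p != 0)) -> (p + s < 0 and (3*p <= 6 or 2*s > 0))))) and ((not (p != 0)) -> (p + s < 2 and (3*p <= 6 or 2*s > 4)))
Before skip: (p != 0 -> ((p != 0 -> ((p != 0 -> ((p != 0 -> ((not (p != 0)) and p + s < -6 and (3*p <= 6 or 2*s > -12))) and ((not (p != 0)) -> (p + s < -4 and (3*p <= 6 or 2*s > -8))))) and ((not (p != 0)) -> (p + s < -2 and (3*p <= 6 or 2*s > -4))))) and ((not (p != 0)) -> (p + s < 0 and (3*p <= 6 or 2*s > 0))))) and ((not (p != 0)) -> (p + s < 2 and (3*p <= 6 or 2*s > 4)))
Before skip: (p != 0 -> ((p != 0 -> ((p != 0 -> ((p != 0 -> ((not (p != 0)) and p + s < -6 and (3*p <= 6 or 2*s > -12))) and ((not (p != 0)) -> (p + s < -4 and (3*p <= 6 or 2*s > -8))))) and ((not (p != 0)) -> (p + s < -2 and (3*p <= 6 or 2*s > -4))))) and ((not (p != 0)) -> (p + s < 0 and (3*p <= 6 or 2*s > 0))))) and ((not (p != 0)) -> (p + s < 2 and (3*p <= 6 or 2*s > 4)))
Before skip: (p != 0 -> ((p != 0 -> ((p != 0 -> ((p != 0 -> ((not (p != 0)) and p + s < -6 and (3*p <= 6 or 2*s > -12))) and ((not (p != 0)) -> (p + s < -4 and (3*p <= 6 or 2*s > -8))))) and ((not (p != 0)) -> (p + s < -2 and (3*p <= 6 or 2*s > -4))))) and ((not (p != 0)) -> (p + s < 0 and (3*p <= 6 or 2*s > 0))))) and ((not (p != 0)) -> (p + s < 2 and (3*p <= 6 or 2*s > 4)))
Answer: WP = (p != 0 -> ((p != 0 -> ((p != 0 -> ((p != 0 -> ((not (p != 0)) and p + s < -6 and (3*p <= 6 or 2*s > -12))) and ((not (p != 0)) -> (p + s < -4 and (3*p <= 6 or 2*s > -8))))) and ((not (p != 0)) -> (p + s < -2 and (3*p <= 6 or 2*s > -4))))) and ((not (p != 0)) -> (p + s < 0 and (3*p <= 6 or 2*s > 0))))) and ((not (p != 0)) -> (p + s < 2 and (3*p <= 6 or 2*s > 4)))


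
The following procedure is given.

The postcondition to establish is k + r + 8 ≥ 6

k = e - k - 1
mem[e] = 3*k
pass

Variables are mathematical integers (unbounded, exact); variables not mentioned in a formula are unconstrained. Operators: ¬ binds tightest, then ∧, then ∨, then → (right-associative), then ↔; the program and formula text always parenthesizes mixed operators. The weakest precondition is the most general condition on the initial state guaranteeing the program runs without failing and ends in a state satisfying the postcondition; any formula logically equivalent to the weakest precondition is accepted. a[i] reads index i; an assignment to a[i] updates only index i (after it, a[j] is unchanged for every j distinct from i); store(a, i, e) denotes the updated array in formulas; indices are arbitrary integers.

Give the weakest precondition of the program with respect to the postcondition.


Working backward. After the program, the postcondition k + r + 8 ≥ 6 must hold; in canonical form it is k + r ≥ -2.
Before skip: k + r ≥ -2
Before mem[e] := 3*k: k + r ≥ -2
Before k := e - k - 1: e + r ≥ k - 1
Answer: WP = e + r ≥ k - 1


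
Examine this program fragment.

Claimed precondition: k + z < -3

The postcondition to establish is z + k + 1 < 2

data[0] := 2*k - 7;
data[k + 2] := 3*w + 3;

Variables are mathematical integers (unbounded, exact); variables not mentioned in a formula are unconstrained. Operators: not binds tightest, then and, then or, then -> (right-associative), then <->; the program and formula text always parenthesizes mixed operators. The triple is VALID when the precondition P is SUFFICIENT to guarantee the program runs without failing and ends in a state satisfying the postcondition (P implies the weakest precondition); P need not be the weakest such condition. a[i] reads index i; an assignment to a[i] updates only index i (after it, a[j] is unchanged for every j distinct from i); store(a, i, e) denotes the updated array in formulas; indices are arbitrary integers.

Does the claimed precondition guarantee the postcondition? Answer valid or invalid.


Working backward. After the program, the postcondition z + k + 1 < 2 must hold; in canonical form it is k + z < 1.
Before data[k + 2] := 3*w + 3: k + z < 1
Before data[0] := 2*k - 7: k + z < 1
The weakest precondition is k + z < 1.
Check whether k + z < -3 implies it.
Every state satisfying the precondition satisfies the weakest precondition: the implication holds.
Answer: valid


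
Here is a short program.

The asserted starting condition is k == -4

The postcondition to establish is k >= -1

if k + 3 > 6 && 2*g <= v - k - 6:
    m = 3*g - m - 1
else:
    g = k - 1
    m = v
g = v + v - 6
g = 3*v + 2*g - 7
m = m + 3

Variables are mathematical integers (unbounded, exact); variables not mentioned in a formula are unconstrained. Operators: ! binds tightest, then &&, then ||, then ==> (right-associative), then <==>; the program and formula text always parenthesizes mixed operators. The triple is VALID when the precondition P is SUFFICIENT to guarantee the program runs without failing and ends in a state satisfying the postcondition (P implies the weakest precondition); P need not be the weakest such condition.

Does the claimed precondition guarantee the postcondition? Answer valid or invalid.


Working backward. After the program, k >= -1 must hold.
Before m := m + 3: k >= -1
Before g := 3*v + 2*g - 7: k >= -1
Before g := v + v - 6: k >= -1
Then branch requires k >= -1; else branch requires k >= -1.
Before the if: ((k > 3 && 2*g + k <= v - 6) ==> k >= -1) && ((!(k > 3 && 2*g + k <= v - 6)) ==> k >= -1)
The weakest precondition is ((k > 3 && 2*g + k <= v - 6) ==> k >= -1) && ((!(k > 3 && 2*g + k <= v - 6)) ==> k >= -1).
Check whether k == -4 implies it.
Countermodel: at the initial state g = 0, k = -4, v = 0, the precondition holds but the weakest precondition fails.
Answer: invalid


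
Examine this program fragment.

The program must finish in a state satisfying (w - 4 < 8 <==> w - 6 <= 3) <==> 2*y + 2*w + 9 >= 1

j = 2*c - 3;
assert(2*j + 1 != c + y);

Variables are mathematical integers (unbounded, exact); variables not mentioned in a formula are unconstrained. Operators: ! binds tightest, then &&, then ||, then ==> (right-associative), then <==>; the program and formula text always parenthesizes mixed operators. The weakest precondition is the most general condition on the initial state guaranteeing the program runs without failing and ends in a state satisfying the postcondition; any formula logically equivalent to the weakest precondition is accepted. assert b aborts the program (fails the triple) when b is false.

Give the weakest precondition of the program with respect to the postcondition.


Working backward. After the program, the postcondition (w - 4 < 8 <==> w - 6 <= 3) <==> 2*y + 2*w + 9 >= 1 must hold; in canonical form it is (w < 12 <==> w <= 9) <==> 2*w + 2*y >= -8.
Before assert 2*j + 1 != c + y: 2*j != c + y - 1 && ((w < 12 <==> w <= 9) <==> 2*w + 2*y >= -8)
Before j := 2*c - 3: 3*c != y + 5 && ((w < 12 <==> w <= 9) <==> 2*w + 2*y >= -8)
Answer: WP = 3*c != y + 5 && ((w < 12 <==> w <= 9) <==> 2*w + 2*y >= -8)


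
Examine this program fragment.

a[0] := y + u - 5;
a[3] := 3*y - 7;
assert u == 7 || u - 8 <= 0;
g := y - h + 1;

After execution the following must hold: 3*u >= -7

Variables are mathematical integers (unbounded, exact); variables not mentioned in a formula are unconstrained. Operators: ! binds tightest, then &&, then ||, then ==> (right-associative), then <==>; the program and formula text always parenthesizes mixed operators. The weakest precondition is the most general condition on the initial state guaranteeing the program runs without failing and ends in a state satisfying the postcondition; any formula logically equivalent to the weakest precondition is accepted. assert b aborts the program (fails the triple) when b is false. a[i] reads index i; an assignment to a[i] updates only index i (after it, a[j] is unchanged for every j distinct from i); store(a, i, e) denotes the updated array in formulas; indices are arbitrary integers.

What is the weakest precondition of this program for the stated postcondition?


Working backward. After the program, 3*u >= -7 must hold.
Before g := y - h + 1: 3*u >= -7
Before assert u == 7 || u - 8 <= 0: (u == 7 || u <= 8) && 3*u >= -7
Before a[3] := 3*y - 7: (u == 7 || u <= 8) && 3*u >= -7
Before a[0] := y + u - 5: (u == 7 || u <= 8) && 3*u >= -7
Answer: WP = (u == 7 || u <= 8) && 3*u >= -7


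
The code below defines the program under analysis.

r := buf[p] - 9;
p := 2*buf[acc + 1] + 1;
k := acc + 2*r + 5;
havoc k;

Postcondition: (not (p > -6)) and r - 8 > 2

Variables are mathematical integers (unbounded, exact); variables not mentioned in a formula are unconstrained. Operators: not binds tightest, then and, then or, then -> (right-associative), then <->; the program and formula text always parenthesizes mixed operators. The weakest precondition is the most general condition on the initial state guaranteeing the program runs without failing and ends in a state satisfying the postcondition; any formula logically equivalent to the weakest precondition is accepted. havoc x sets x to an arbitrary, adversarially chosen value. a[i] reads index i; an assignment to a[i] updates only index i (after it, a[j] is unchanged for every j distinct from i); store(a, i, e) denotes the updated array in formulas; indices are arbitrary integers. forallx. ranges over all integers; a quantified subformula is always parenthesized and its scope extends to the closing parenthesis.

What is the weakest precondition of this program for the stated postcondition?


Working backward. After the program, the postcondition (not (p > -6)) and r - 8 > 2 must hold; in canonical form it is (not (p > -6)) and r > 10.
Before havoc k: (not (p > -6)) and r > 10
Before k := acc + 2*r + 5: (not (p > -6)) and r > 10
Before p := 2*buf[acc + 1] + 1: (not (2*buf[acc + 1] > -7)) and r > 10
Before r := buf[p] - 9: (not (2*buf[acc + 1] > -7)) and buf[p] > 19
Answer: WP = (not (2*buf[acc + 1] > -7)) and buf[p] > 19


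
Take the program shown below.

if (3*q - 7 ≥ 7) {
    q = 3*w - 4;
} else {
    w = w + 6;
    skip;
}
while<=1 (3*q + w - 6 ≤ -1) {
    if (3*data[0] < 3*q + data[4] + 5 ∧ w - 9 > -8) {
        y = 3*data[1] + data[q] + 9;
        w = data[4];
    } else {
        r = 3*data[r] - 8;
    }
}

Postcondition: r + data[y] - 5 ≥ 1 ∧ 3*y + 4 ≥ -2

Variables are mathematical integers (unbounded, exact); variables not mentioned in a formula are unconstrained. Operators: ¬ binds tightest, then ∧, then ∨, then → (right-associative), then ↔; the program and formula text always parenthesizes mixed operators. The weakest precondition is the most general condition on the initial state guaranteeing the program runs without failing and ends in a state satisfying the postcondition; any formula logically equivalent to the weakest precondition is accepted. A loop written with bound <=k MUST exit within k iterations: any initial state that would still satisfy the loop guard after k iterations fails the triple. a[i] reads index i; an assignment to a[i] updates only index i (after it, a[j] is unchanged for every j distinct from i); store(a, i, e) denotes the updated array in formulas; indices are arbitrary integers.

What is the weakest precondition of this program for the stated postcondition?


Working backward. After the program, the postcondition r + data[y] - 5 ≥ 1 ∧ 3*y + 4 ≥ -2 must hold; in canonical form it is data[y] + r ≥ 6 ∧ 3*y ≥ -6.
Before the loop (bound <=1), unroll the exhaustion recursion (WP_0 = exit-now case; WP_j = one more guarded iteration, up to j = 1):
  WP_0: (¬(3*q + w ≤ 5)) ∧ data[y] + r ≥ 6 ∧ 3*y ≥ -6
  WP_1: (3*q + w ≤ 5 → (((3*data[0] < data[4] + 3*q + 5 ∧ w > 1) → ((¬(data[4] + 3*q ≤ 5)) ∧ data[3*data[1] + data[q] + 9] + r ≥ 6 ∧ 9*data[1] + 3*data[q] ≥ -33)) ∧ ((¬(3*data[0] < data[4] + 3*q + 5 ∧ w > 1)) → ((¬(3*q + w ≤ 5)) ∧ 3*data[r] + data[y] ≥ 14 ∧ 3*y ≥ -6)))) ∧ ((¬(3*q + w ≤ 5)) → (data[y] + r ≥ 6 ∧ 3*y ≥ -6))
So before the loop: (3*q + w ≤ 5 → (((3*data[0] < data[4] + 3*q + 5 ∧ w > 1) → ((¬(data[4] + 3*q ≤ 5)) ∧ data[3*data[1] + data[q] + 9] + r ≥ 6 ∧ 9*data[1] + 3*data[q] ≥ -33)) ∧ ((¬(3*data[0] < data[4] + 3*q + 5 ∧ w > 1)) → ((¬(3*q + w ≤ 5)) ∧ 3*data[r] + data[y] ≥ 14 ∧ 3*y ≥ -6)))) ∧ ((¬(3*q + w ≤ 5)) → (data[y] + r ≥ 6 ∧ 3*y ≥ -6))
Then branch requires (10*w ≤ 17 → (((3*data[0] < data[4] + 9*w - 7 ∧ w > 1) → ((¬(data[4] + 9*w ≤ 17)) ∧ data[3*data[1] + data[3*w - 4] + 9] + r ≥ 6 ∧ 9*data[1] + 3*data[3*w - 4] ≥ -33)) ∧ ((¬(3*data[0] < data[4] + 9*w - 7 ∧ w > 1)) → ((¬(10*w ≤ 17)) ∧ 3*data[r] + data[y] ≥ 14 ∧ 3*y ≥ -6)))) ∧ ((¬(10*w ≤ 17)) → (data[y] + r ≥ 6 ∧ 3*y ≥ -6)); else branch requires (3*q + w ≤ -1 → (((3*data[0] < data[4] + 3*q + 5 ∧ w > -5) → ((¬(data[4] + 3*q ≤ 5)) ∧ data[3*data[1] + data[q] + 9] + r ≥ 6 ∧ 9*data[1] + 3*data[q] ≥ -33)) ∧ ((¬(3*data[0] < data[4] + 3*q + 5 ∧ w > -5)) → ((¬(3*q + w ≤ -1)) ∧ 3*data[r] + data[y] ≥ 14 ∧ 3*y ≥ -6)))) ∧ ((¬(3*q + w ≤ -1)) → (data[y] + r ≥ 6 ∧ 3*y ≥ -6)).
Before the if: (3*q ≥ 14 → ((10*w ≤ 17 → (((3*data[0] < data[4] + 9*w - 7 ∧ w > 1) → ((¬(data[4] + 9*w ≤ 17)) ∧ data[3*data[1] + data[3*w - 4] + 9] + r ≥ 6 ∧ 9*data[1] + 3*data[3*w - 4] ≥ -33)) ∧ ((¬(3*data[0] < data[4] + 9*w - 7 ∧ w > 1)) → ((¬(10*w ≤ 17)) ∧ 3*data[r] + data[y] ≥ 14 ∧ 3*y ≥ -6)))) ∧ ((¬(10*w ≤ 17)) → (data[y] + r ≥ 6 ∧ 3*y ≥ -6)))) ∧ ((¬(3*q ≥ 14)) → ((3*q + w ≤ -1 → (((3*data[0] < data[4] + 3*q + 5 ∧ w > -5) → ((¬(data[4] + 3*q ≤ 5)) ∧ data[3*data[1] + data[q] + 9] + r ≥ 6 ∧ 9*data[1] + 3*data[q] ≥ -33)) ∧ ((¬(3*data[0] < data[4] + 3*q + 5 ∧ w > -5)) → ((¬(3*q + w ≤ -1)) ∧ 3*data[r] + data[y] ≥ 14 ∧ 3*y ≥ -6)))) ∧ ((¬(3*q + w ≤ -1)) → (data[y] + r ≥ 6 ∧ 3*y ≥ -6))))
Answer: WP = (3*q ≥ 14 → ((10*w ≤ 17 → (((3*data[0] < data[4] + 9*w - 7 ∧ w > 1) → ((¬(data[4] + 9*w ≤ 17)) ∧ data[3*data[1] + data[3*w - 4] + 9] + r ≥ 6 ∧ 9*data[1] + 3*data[3*w - 4] ≥ -33)) ∧ ((¬(3*data[0] < data[4] + 9*w - 7 ∧ w > 1)) → ((¬(10*w ≤ 17)) ∧ 3*data[r] + data[y] ≥ 14 ∧ 3*y ≥ -6)))) ∧ ((¬(10*w ≤ 17)) → (data[y] + r ≥ 6 ∧ 3*y ≥ -6)))) ∧ ((¬(3*q ≥ 14)) → ((3*q + w ≤ -1 → (((3*data[0] < data[4] + 3*q + 5 ∧ w > -5) → ((¬(data[4] + 3*q ≤ 5)) ∧ data[3*data[1] + data[q] + 9] + r ≥ 6 ∧ 9*data[1] + 3*data[q] ≥ -33)) ∧ ((¬(3*data[0] < data[4] + 3*q + 5 ∧ w > -5)) → ((¬(3*q + w ≤ -1)) ∧ 3*data[r] + data[y] ≥ 14 ∧ 3*y ≥ -6)))) ∧ ((¬(3*q + w ≤ -1)) → (data[y] + r ≥ 6 ∧ 3*y ≥ -6))))


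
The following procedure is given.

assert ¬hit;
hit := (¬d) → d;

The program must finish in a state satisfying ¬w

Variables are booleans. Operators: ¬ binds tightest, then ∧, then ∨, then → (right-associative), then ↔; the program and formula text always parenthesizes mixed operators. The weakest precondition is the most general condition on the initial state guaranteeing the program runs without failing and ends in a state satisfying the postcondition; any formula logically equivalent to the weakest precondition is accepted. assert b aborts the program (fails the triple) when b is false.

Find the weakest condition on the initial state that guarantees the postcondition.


Working backward. After the program, ¬w must hold.
Before hit := (¬d) → d: ¬w
Before assert ¬hit: (¬hit) ∧ (¬w)
Answer: WP = (¬hit) ∧ (¬w)


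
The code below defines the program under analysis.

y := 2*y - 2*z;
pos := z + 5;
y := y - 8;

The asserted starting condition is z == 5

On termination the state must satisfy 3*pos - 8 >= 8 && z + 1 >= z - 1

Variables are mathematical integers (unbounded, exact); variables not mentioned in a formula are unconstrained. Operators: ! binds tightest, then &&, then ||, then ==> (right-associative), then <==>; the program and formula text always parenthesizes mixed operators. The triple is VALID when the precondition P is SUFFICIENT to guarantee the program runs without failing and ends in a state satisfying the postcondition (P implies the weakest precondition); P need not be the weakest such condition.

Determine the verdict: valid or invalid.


Working backward. After the program, the postcondition 3*pos - 8 >= 8 && z + 1 >= z - 1 must hold; in canonical form it is 3*pos >= 16.
Before y := y - 8: 3*pos >= 16
Before pos := z + 5: 3*z >= 1
Before y := 2*y - 2*z: 3*z >= 1
The weakest precondition is 3*z >= 1.
Check whether z == 5 implies it.
Every state satisfying the precondition satisfies the weakest precondition: the implication holds.
Answer: valid
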